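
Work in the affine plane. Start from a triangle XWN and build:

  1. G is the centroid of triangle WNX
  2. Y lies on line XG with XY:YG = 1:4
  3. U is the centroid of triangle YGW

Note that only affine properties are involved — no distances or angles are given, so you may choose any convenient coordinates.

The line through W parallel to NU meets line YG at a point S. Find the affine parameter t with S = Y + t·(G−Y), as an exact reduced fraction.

Choose coordinates X = (0, 0), W = (1, 0), N = (0, 1).
1. G is the centroid of triangle WNX ⇒ G = (1/3, 1/3)
2. Y lies on line XG with XY:YG = 1:4 ⇒ Y = (1/15, 1/15)
3. U is the centroid of triangle YGW ⇒ U = (7/15, 2/15)
through W parallel to NU: direction (7/15, -13/15); meets YG at S = (13/20, 13/20)
S = Y + t·(G−Y) with t = 35/16

t = 35/16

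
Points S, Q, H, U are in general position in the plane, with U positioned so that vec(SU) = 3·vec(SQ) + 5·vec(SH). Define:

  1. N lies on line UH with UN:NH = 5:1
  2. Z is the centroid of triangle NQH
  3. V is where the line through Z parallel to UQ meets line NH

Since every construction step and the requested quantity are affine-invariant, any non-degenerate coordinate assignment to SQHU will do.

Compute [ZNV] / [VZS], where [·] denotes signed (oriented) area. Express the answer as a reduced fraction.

Assign S = (0, 0), Q = (1, 0), H = (0, 1), U = (3, 5) — the answer is frame-independent, so this choice is without loss of generality.
1. N lies on line UH with UN:NH = 5:1 ⇒ N = (1/2, 5/3)
2. Z is the centroid of triangle NQH ⇒ Z = (1/2, 8/9)
3. V is where the line through Z parallel to UQ meets line NH ⇒ V = (7/6, 23/9)
2·[ZNV] = -14/27, 2·[VZS] = -13/54
[ZNV]:[VZS] = -14/27:-13/54 = 28/13

[ZNV]:[VZS] = 28/13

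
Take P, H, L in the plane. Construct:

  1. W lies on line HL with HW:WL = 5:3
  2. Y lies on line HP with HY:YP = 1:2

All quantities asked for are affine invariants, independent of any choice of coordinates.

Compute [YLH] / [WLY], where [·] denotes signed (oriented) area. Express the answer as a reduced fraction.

[YLH]:[WLY] = -8/3

Assign P = (0, 0), H = (1, 0), L = (0, 1) — the answer is frame-independent, so this choice is without loss of generality.
1. W lies on line HL with HW:WL = 5:3 ⇒ W = (3/8, 5/8)
2. Y lies on line HP with HY:YP = 1:2 ⇒ Y = (2/3, 0)
2·[YLH] = -1/3, 2·[WLY] = 1/8
[YLH]:[WLY] = -1/3:1/8 = -8/3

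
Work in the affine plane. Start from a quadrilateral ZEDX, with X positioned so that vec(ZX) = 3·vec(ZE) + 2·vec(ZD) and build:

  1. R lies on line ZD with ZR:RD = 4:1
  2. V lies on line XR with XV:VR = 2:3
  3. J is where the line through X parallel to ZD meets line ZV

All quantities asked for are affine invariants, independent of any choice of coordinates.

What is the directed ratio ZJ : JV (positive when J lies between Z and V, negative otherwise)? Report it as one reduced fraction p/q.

Choose coordinates Z = (0, 0), E = (1, 0), D = (0, 1), X = (3, 2).
1. R lies on line ZD with ZR:RD = 4:1 ⇒ R = (0, 4/5)
2. V lies on line XR with XV:VR = 2:3 ⇒ V = (9/5, 38/25)
3. J is where the line through X parallel to ZD meets line ZV ⇒ J = (3, 38/15)
J = Z + t·(V−Z) with t = 5/3, so ZJ:JV = t:(1−t) = 5/3:-2/3

ZJ:JV = -5/2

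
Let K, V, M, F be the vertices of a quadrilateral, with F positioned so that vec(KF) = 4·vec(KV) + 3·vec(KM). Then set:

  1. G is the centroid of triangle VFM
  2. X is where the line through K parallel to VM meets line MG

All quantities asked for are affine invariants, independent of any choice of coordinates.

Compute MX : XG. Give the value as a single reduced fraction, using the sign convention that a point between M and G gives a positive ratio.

Work in coordinates with K = (0, 0), V = (1, 0), M = (0, 1), F = (4, 3).
1. G is the centroid of triangle VFM ⇒ G = (5/3, 4/3)
2. X is where the line through K parallel to VM meets line MG ⇒ X = (-5/6, 5/6)
X = M + t·(G−M) with t = -1/2, so MX:XG = t:(1−t) = -1/2:3/2

MX:XG = -1/3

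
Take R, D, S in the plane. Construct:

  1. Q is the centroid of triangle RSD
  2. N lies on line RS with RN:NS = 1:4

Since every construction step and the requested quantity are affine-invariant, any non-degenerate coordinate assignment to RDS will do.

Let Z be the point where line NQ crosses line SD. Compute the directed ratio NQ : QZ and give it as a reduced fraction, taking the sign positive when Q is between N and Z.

Choose coordinates R = (0, 0), D = (1, 0), S = (0, 1).
1. Q is the centroid of triangle RSD ⇒ Q = (1/3, 1/3)
2. N lies on line RS with RN:NS = 1:4 ⇒ N = (0, 1/5)
line NQ meets SD at Z = (4/7, 3/7)
Q = N + t·(Z−N) with t = 7/12, so NQ:QZ = 7/12:5/12

NQ:QZ = 7/5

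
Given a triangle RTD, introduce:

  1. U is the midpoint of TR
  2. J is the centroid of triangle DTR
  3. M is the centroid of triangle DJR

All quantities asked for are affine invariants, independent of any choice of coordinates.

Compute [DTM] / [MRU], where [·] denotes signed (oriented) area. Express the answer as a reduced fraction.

Choose coordinates R = (0, 0), T = (1, 0), D = (0, 1).
1. U is the midpoint of TR ⇒ U = (1/2, 0)
2. J is the centroid of triangle DTR ⇒ J = (1/3, 1/3)
3. M is the centroid of triangle DJR ⇒ M = (1/9, 4/9)
2·[DTM] = -4/9, 2·[MRU] = 2/9
[DTM]:[MRU] = -4/9:2/9 = -2

[DTM]:[MRU] = -2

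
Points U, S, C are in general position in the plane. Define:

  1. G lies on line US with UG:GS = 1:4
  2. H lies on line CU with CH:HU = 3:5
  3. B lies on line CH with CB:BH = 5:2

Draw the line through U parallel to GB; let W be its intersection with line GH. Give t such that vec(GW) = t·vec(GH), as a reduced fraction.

t = 41/6

Set U = (0, 0), S = (1, 0), C = (0, 1); any affine frame gives the same invariant.
1. G lies on line US with UG:GS = 1:4 ⇒ G = (1/5, 0)
2. H lies on line CU with CH:HU = 3:5 ⇒ H = (0, 5/8)
3. B lies on line CH with CB:BH = 5:2 ⇒ B = (0, 41/56)
through U parallel to GB: direction (-1/5, 41/56); meets GH at W = (-7/6, 205/48)
W = G + t·(H−G) with t = 41/6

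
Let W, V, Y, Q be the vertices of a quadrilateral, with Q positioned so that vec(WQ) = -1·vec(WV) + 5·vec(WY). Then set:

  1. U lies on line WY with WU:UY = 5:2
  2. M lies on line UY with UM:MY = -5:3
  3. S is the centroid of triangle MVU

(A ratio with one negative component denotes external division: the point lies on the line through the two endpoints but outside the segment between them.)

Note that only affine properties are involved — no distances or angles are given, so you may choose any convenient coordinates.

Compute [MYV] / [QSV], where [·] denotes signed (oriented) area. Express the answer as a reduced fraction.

Assign W = (0, 0), V = (1, 0), Y = (0, 1), Q = (-1, 5) — the answer is frame-independent, so this choice is without loss of generality.
1. U lies on line WY with WU:UY = 5:2 ⇒ U = (0, 5/7)
2. M lies on line UY with UM:MY = -5:3 ⇒ M = (0, 10/7)
3. S is the centroid of triangle MVU ⇒ S = (1/3, 5/7)
2·[MYV] = 3/7, 2·[QSV] = 40/21
[MYV]:[QSV] = 3/7:40/21 = 9/40

[MYV]:[QSV] = 9/40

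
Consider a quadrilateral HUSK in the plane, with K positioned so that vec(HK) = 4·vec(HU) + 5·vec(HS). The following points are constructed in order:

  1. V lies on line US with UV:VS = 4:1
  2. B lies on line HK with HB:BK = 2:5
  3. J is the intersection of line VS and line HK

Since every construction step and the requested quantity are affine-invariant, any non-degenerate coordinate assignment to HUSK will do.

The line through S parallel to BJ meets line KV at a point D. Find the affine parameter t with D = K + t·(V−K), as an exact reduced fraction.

Choose coordinates H = (0, 0), U = (1, 0), S = (0, 1), K = (4, 5).
1. V lies on line US with UV:VS = 4:1 ⇒ V = (1/5, 4/5)
2. B lies on line HK with HB:BK = 2:5 ⇒ B = (8/7, 10/7)
3. J is the intersection of line VS and line HK ⇒ J = (4/9, 5/9)
through S parallel to BJ: direction (-44/63, -55/63); meets KV at D = (-32/11, -29/11)
D = K + t·(V−K) with t = 20/11

t = 20/11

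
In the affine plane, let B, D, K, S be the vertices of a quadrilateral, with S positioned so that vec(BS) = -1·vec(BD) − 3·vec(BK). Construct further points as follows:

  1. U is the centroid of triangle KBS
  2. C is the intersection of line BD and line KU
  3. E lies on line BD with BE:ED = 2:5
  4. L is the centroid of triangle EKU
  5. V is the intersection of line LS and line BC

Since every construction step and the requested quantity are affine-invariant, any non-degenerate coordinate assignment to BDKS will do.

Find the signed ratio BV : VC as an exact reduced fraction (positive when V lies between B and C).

Set B = (0, 0), D = (1, 0), K = (0, 1), S = (-1, -3); any affine frame gives the same invariant.
1. U is the centroid of triangle KBS ⇒ U = (-1/3, -2/3)
2. C is the intersection of line BD and line KU ⇒ C = (-1/5, 0)
3. E lies on line BD with BE:ED = 2:5 ⇒ E = (2/7, 0)
4. L is the centroid of triangle EKU ⇒ L = (-1/63, 1/9)
5. V is the intersection of line LS and line BC ⇒ V = (-5/98, 0)
V = B + t·(C−B) with t = 25/98, so BV:VC = t:(1−t) = 25/98:73/98

BV:VC = 25/73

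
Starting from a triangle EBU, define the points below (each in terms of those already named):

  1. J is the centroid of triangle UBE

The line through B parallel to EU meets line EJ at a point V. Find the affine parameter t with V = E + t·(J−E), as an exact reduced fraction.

Work in coordinates with E = (0, 0), B = (1, 0), U = (0, 1).
1. J is the centroid of triangle UBE ⇒ J = (1/3, 1/3)
through B parallel to EU: direction (0, 1); meets EJ at V = (1, 1)
V = E + t·(J−E) with t = 3

t = 3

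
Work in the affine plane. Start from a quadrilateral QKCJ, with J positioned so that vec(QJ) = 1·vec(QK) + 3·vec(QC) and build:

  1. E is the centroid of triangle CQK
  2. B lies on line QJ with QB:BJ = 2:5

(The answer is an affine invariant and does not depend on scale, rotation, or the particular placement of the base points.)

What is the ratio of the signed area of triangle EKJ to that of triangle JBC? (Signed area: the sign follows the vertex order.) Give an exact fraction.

Choose coordinates Q = (0, 0), K = (1, 0), C = (0, 1), J = (1, 3).
1. E is the centroid of triangle CQK ⇒ E = (1/3, 1/3)
2. B lies on line QJ with QB:BJ = 2:5 ⇒ B = (2/7, 6/7)
2·[EKJ] = 2, 2·[JBC] = -5/7
[EKJ]:[JBC] = 2:-5/7 = -14/5

[EKJ]:[JBC] = -14/5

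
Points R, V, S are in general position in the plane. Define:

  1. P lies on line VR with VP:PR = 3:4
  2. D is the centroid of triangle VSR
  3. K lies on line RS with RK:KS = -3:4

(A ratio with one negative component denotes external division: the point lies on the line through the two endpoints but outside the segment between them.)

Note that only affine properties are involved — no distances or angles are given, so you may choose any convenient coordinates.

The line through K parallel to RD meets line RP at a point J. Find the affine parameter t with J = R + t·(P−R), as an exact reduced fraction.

Set R = (0, 0), V = (1, 0), S = (0, 1); any affine frame gives the same invariant.
1. P lies on line VR with VP:PR = 3:4 ⇒ P = (4/7, 0)
2. D is the centroid of triangle VSR ⇒ D = (1/3, 1/3)
3. K lies on line RS with RK:KS = -3:4 ⇒ K = (0, -3)
through K parallel to RD: direction (1/3, 1/3); meets RP at J = (3, 0)
J = R + t·(P−R) with t = 21/4

t = 21/4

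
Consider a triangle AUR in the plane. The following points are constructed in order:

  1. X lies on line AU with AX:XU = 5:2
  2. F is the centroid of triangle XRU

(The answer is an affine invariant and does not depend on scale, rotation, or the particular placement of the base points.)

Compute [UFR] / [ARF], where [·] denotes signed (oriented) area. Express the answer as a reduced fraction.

[UFR]:[ARF] = 1/6

Set A = (0, 0), U = (1, 0), R = (0, 1); any affine frame gives the same invariant.
1. X lies on line AU with AX:XU = 5:2 ⇒ X = (5/7, 0)
2. F is the centroid of triangle XRU ⇒ F = (4/7, 1/3)
2·[UFR] = -2/21, 2·[ARF] = -4/7
[UFR]:[ARF] = -2/21:-4/7 = 1/6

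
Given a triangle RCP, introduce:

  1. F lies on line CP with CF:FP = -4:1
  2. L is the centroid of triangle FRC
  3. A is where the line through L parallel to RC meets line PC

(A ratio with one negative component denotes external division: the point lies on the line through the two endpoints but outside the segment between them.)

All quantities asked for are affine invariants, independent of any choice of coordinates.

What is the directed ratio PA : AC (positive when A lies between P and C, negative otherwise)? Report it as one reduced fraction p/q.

Choose coordinates R = (0, 0), C = (1, 0), P = (0, 1).
1. F lies on line CP with CF:FP = -4:1 ⇒ F = (-1/3, 4/3)
2. L is the centroid of triangle FRC ⇒ L = (2/9, 4/9)
3. A is where the line through L parallel to RC meets line PC ⇒ A = (5/9, 4/9)
A = P + t·(C−P) with t = 5/9, so PA:AC = t:(1−t) = 5/9:4/9

PA:AC = 5/4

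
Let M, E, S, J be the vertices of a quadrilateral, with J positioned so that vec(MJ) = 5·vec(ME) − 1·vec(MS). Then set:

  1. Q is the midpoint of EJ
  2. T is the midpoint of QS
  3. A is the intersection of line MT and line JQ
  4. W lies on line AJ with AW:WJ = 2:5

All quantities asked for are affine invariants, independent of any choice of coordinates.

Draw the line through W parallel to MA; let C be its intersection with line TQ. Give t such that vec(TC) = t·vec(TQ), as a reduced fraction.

t = 11/21

Assign M = (0, 0), E = (1, 0), S = (0, 1), J = (5, -1) — the answer is frame-independent, so this choice is without loss of generality.
1. Q is the midpoint of EJ ⇒ Q = (3, -1/2)
2. T is the midpoint of QS ⇒ T = (3/2, 1/4)
3. A is the intersection of line MT and line JQ ⇒ A = (3/5, 1/10)
4. W lies on line AJ with AW:WJ = 2:5 ⇒ W = (13/7, -3/14)
through W parallel to MA: direction (3/5, 1/10); meets TQ at C = (16/7, -1/7)
C = T + t·(Q−T) with t = 11/21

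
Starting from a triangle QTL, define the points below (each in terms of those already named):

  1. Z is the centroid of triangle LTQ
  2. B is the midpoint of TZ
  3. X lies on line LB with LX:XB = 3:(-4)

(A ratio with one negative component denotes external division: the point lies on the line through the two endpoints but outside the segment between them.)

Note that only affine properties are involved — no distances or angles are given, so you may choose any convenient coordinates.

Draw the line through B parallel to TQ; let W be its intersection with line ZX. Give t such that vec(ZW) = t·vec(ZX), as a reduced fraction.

Assign Q = (0, 0), T = (1, 0), L = (0, 1) — the answer is frame-independent, so this choice is without loss of generality.
1. Z is the centroid of triangle LTQ ⇒ Z = (1/3, 1/3)
2. B is the midpoint of TZ ⇒ B = (2/3, 1/6)
3. X lies on line LB with LX:XB = 3:(-4) ⇒ X = (-2, 7/2)
through B parallel to TQ: direction (-1, 0); meets ZX at W = (26/57, 1/6)
W = Z + t·(X−Z) with t = -1/19

t = -1/19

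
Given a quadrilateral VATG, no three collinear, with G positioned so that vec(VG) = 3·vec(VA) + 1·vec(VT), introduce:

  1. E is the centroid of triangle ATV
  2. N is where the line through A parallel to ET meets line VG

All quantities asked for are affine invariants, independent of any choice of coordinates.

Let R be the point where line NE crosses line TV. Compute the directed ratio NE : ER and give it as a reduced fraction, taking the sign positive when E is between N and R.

NE:ER = 11/7

Choose coordinates V = (0, 0), A = (1, 0), T = (0, 1), G = (3, 1).
1. E is the centroid of triangle ATV ⇒ E = (1/3, 1/3)
2. N is where the line through A parallel to ET meets line VG ⇒ N = (6/7, 2/7)
line NE meets TV at R = (0, 4/11)
E = N + t·(R−N) with t = 11/18, so NE:ER = 11/18:7/18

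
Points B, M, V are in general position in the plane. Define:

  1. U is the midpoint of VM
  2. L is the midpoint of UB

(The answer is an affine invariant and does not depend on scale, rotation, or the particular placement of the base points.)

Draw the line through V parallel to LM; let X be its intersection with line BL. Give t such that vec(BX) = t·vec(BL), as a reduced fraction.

Assign B = (0, 0), M = (1, 0), V = (0, 1) — the answer is frame-independent, so this choice is without loss of generality.
1. U is the midpoint of VM ⇒ U = (1/2, 1/2)
2. L is the midpoint of UB ⇒ L = (1/4, 1/4)
through V parallel to LM: direction (3/4, -1/4); meets BL at X = (3/4, 3/4)
X = B + t·(L−B) with t = 3

t = 3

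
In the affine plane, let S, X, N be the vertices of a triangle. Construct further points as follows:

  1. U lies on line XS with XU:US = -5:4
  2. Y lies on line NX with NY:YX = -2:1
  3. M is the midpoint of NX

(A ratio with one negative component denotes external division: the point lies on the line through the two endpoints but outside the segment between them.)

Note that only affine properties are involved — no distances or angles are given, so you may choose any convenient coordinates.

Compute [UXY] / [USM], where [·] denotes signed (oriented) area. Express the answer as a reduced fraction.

Work in coordinates with S = (0, 0), X = (1, 0), N = (0, 1).
1. U lies on line XS with XU:US = -5:4 ⇒ U = (-4, 0)
2. Y lies on line NX with NY:YX = -2:1 ⇒ Y = (2, -1)
3. M is the midpoint of NX ⇒ M = (1/2, 1/2)
2·[UXY] = -5, 2·[USM] = 2
[UXY]:[USM] = -5:2 = -5/2

[UXY]:[USM] = -5/2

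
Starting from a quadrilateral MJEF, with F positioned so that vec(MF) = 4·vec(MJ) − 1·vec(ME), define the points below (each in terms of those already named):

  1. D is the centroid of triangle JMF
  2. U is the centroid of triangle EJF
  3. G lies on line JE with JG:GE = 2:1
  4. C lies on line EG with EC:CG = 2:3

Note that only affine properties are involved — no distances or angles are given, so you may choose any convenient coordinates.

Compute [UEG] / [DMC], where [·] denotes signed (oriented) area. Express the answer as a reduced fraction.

[UEG]:[DMC] = -10/67

Choose coordinates M = (0, 0), J = (1, 0), E = (0, 1), F = (4, -1).
1. D is the centroid of triangle JMF ⇒ D = (5/3, -1/3)
2. U is the centroid of triangle EJF ⇒ U = (5/3, 0)
3. G lies on line JE with JG:GE = 2:1 ⇒ G = (1/3, 2/3)
4. C lies on line EG with EC:CG = 2:3 ⇒ C = (2/15, 13/15)
2·[UEG] = 2/9, 2·[DMC] = -67/45
[UEG]:[DMC] = 2/9:-67/45 = -10/67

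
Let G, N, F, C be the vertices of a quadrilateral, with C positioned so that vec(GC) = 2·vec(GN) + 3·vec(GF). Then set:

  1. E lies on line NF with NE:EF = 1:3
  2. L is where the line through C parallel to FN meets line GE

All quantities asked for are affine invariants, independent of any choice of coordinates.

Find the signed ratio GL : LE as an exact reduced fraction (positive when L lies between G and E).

GL:LE = -5/4

Work in coordinates with G = (0, 0), N = (1, 0), F = (0, 1), C = (2, 3).
1. E lies on line NF with NE:EF = 1:3 ⇒ E = (3/4, 1/4)
2. L is where the line through C parallel to FN meets line GE ⇒ L = (15/4, 5/4)
L = G + t·(E−G) with t = 5, so GL:LE = t:(1−t) = 5:-4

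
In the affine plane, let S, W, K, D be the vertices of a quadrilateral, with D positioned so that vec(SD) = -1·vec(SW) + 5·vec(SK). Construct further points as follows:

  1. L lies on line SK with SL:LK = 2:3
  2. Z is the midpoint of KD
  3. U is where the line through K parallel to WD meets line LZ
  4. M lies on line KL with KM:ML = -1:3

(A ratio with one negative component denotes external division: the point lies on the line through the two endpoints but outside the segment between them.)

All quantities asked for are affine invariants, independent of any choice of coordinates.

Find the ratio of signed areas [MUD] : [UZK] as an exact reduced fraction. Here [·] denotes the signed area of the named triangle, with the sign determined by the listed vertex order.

Assign S = (0, 0), W = (1, 0), K = (0, 1), D = (-1, 5) — the answer is frame-independent, so this choice is without loss of generality.
1. L lies on line SK with SL:LK = 2:3 ⇒ L = (0, 2/5)
2. Z is the midpoint of KD ⇒ Z = (-1/2, 3)
3. U is where the line through K parallel to WD meets line LZ ⇒ U = (-2/9, 14/9)
4. M lies on line KL with KM:ML = -1:3 ⇒ M = (0, 13/10)
2·[MUD] = -17/30, 2·[UZK] = -1/6
[MUD]:[UZK] = -17/30:-1/6 = 17/5

[MUD]:[UZK] = 17/5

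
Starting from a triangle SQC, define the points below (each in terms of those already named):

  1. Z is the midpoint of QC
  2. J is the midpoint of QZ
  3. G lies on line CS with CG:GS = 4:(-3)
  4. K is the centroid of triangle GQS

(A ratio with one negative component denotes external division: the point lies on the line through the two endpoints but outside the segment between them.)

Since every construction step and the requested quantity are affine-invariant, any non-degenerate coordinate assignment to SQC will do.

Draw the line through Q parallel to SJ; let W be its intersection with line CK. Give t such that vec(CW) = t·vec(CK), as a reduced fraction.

Work in coordinates with S = (0, 0), Q = (1, 0), C = (0, 1).
1. Z is the midpoint of QC ⇒ Z = (1/2, 1/2)
2. J is the midpoint of QZ ⇒ J = (3/4, 1/4)
3. G lies on line CS with CG:GS = 4:(-3) ⇒ G = (0, -3)
4. K is the centroid of triangle GQS ⇒ K = (1/3, -1)
through Q parallel to SJ: direction (3/4, 1/4); meets CK at W = (4/19, -5/19)
W = C + t·(K−C) with t = 12/19

t = 12/19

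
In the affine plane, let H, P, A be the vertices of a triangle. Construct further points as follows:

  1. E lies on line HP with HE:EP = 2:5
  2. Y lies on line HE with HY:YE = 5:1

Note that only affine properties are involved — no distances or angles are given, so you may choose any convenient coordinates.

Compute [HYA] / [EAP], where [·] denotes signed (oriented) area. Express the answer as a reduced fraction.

Set H = (0, 0), P = (1, 0), A = (0, 1); any affine frame gives the same invariant.
1. E lies on line HP with HE:EP = 2:5 ⇒ E = (2/7, 0)
2. Y lies on line HE with HY:YE = 5:1 ⇒ Y = (5/21, 0)
2·[HYA] = 5/21, 2·[EAP] = -5/7
[HYA]:[EAP] = 5/21:-5/7 = -1/3

[HYA]:[EAP] = -1/3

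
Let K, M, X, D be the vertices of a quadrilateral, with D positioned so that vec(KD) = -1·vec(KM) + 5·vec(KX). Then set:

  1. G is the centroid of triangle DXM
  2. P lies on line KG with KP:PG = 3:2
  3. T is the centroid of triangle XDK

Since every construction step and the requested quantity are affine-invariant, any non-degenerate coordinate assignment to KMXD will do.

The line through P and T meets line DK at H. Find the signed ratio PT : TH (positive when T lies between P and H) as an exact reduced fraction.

PT:TH = 13/5

Work in coordinates with K = (0, 0), M = (1, 0), X = (0, 1), D = (-1, 5).
1. G is the centroid of triangle DXM ⇒ G = (0, 2)
2. P lies on line KG with KP:PG = 3:2 ⇒ P = (0, 6/5)
3. T is the centroid of triangle XDK ⇒ T = (-1/3, 2)
line PT meets DK at H = (-6/13, 30/13)
T = P + t·(H−P) with t = 13/18, so PT:TH = 13/18:5/18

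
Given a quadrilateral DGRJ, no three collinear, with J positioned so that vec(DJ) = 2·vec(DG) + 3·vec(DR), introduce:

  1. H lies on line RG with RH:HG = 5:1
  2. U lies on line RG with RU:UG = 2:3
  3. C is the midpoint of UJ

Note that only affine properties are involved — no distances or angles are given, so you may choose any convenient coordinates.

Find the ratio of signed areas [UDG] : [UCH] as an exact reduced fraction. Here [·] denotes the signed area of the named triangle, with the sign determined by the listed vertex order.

Set D = (0, 0), G = (1, 0), R = (0, 1), J = (2, 3); any affine frame gives the same invariant.
1. H lies on line RG with RH:HG = 5:1 ⇒ H = (5/6, 1/6)
2. U lies on line RG with RU:UG = 2:3 ⇒ U = (2/5, 3/5)
3. C is the midpoint of UJ ⇒ C = (6/5, 9/5)
2·[UDG] = 3/5, 2·[UCH] = -13/15
[UDG]:[UCH] = 3/5:-13/15 = -9/13

[UDG]:[UCH] = -9/13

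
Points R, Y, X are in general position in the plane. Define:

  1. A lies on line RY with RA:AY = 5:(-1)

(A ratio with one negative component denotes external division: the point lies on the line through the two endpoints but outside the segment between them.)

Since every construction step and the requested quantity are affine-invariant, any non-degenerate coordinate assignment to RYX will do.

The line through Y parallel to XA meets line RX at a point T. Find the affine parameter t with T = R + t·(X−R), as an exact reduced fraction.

Set R = (0, 0), Y = (1, 0), X = (0, 1); any affine frame gives the same invariant.
1. A lies on line RY with RA:AY = 5:(-1) ⇒ A = (5/4, 0)
through Y parallel to XA: direction (5/4, -1); meets RX at T = (0, 4/5)
T = R + t·(X−R) with t = 4/5

t = 4/5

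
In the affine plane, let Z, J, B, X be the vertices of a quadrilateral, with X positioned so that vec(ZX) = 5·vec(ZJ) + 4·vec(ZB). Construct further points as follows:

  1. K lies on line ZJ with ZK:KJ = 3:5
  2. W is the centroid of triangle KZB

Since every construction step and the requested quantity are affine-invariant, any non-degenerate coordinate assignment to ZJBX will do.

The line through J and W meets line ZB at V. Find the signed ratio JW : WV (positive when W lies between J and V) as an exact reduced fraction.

JW:WV = 7

Work in coordinates with Z = (0, 0), J = (1, 0), B = (0, 1), X = (5, 4).
1. K lies on line ZJ with ZK:KJ = 3:5 ⇒ K = (3/8, 0)
2. W is the centroid of triangle KZB ⇒ W = (1/8, 1/3)
line JW meets ZB at V = (0, 8/21)
W = J + t·(V−J) with t = 7/8, so JW:WV = 7/8:1/8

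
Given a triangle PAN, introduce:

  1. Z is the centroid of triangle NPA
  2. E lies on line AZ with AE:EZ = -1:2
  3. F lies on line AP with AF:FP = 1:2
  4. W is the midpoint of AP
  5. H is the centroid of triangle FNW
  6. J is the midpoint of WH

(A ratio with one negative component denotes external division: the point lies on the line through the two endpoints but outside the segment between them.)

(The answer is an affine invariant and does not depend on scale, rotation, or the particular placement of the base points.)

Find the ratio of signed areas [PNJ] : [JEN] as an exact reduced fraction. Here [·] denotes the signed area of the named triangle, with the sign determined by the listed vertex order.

Assign P = (0, 0), A = (1, 0), N = (0, 1) — the answer is frame-independent, so this choice is without loss of generality.
1. Z is the centroid of triangle NPA ⇒ Z = (1/3, 1/3)
2. E lies on line AZ with AE:EZ = -1:2 ⇒ E = (5/3, -1/3)
3. F lies on line AP with AF:FP = 1:2 ⇒ F = (2/3, 0)
4. W is the midpoint of AP ⇒ W = (1/2, 0)
5. H is the centroid of triangle FNW ⇒ H = (7/18, 1/3)
6. J is the midpoint of WH ⇒ J = (4/9, 1/6)
2·[PNJ] = -4/9, 2·[JEN] = 43/54
[PNJ]:[JEN] = -4/9:43/54 = -24/43

[PNJ]:[JEN] = -24/43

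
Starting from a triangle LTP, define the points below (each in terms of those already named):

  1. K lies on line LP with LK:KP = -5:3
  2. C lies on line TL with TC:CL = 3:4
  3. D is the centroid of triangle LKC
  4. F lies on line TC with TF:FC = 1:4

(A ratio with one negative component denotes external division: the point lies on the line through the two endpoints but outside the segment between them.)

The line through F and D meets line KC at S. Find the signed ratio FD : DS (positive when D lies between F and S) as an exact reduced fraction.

Assign L = (0, 0), T = (1, 0), P = (0, 1) — the answer is frame-independent, so this choice is without loss of generality.
1. K lies on line LP with LK:KP = -5:3 ⇒ K = (0, 5/2)
2. C lies on line TL with TC:CL = 3:4 ⇒ C = (4/7, 0)
3. D is the centroid of triangle LKC ⇒ D = (4/21, 5/6)
4. F lies on line TC with TF:FC = 1:4 ⇒ F = (32/35, 0)
line FD meets KC at S = (22/49, 15/28)
D = F + t·(S−F) with t = 14/9, so FD:DS = 14/9:-5/9

FD:DS = -14/5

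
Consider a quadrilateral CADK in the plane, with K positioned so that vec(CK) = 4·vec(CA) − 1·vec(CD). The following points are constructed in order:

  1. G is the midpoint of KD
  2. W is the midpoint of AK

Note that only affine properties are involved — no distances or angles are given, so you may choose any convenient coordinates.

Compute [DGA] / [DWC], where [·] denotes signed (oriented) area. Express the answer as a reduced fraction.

Set C = (0, 0), A = (1, 0), D = (0, 1), K = (4, -1); any affine frame gives the same invariant.
1. G is the midpoint of KD ⇒ G = (2, 0)
2. W is the midpoint of AK ⇒ W = (5/2, -1/2)
2·[DGA] = -1, 2·[DWC] = -5/2
[DGA]:[DWC] = -1:-5/2 = 2/5

[DGA]:[DWC] = 2/5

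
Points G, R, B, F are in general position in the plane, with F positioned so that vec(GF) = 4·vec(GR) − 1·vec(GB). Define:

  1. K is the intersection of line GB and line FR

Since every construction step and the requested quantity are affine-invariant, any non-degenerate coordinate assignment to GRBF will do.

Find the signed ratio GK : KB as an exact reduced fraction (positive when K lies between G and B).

Choose coordinates G = (0, 0), R = (1, 0), B = (0, 1), F = (4, -1).
1. K is the intersection of line GB and line FR ⇒ K = (0, 1/3)
K = G + t·(B−G) with t = 1/3, so GK:KB = t:(1−t) = 1/3:2/3

GK:KB = 1/2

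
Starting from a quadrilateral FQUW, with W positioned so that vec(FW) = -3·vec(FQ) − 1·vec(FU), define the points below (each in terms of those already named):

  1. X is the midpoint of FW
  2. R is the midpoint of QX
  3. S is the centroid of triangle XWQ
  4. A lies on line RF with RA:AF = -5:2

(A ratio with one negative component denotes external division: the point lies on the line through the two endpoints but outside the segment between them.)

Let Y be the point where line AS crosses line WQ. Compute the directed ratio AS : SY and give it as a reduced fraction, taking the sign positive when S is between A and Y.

AS:SY = 8

Set F = (0, 0), Q = (1, 0), U = (0, 1), W = (-3, -1); any affine frame gives the same invariant.
1. X is the midpoint of FW ⇒ X = (-3/2, -1/2)
2. R is the midpoint of QX ⇒ R = (-1/4, -1/4)
3. S is the centroid of triangle XWQ ⇒ S = (-7/6, -1/2)
4. A lies on line RF with RA:AF = -5:2 ⇒ A = (1/6, 1/6)
line AS meets WQ at Y = (-4/3, -7/12)
S = A + t·(Y−A) with t = 8/9, so AS:SY = 8/9:1/9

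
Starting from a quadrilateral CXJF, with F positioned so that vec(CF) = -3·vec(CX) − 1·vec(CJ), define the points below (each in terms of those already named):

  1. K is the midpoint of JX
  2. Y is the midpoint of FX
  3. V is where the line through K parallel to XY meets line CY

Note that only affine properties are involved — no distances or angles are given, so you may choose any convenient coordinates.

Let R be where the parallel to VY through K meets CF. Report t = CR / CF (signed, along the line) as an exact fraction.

Set C = (0, 0), X = (1, 0), J = (0, 1), F = (-3, -1); any affine frame gives the same invariant.
1. K is the midpoint of JX ⇒ K = (1/2, 1/2)
2. Y is the midpoint of FX ⇒ Y = (-1, -1/2)
3. V is where the line through K parallel to XY meets line CY ⇒ V = (3/2, 3/4)
through K parallel to VY: direction (-5/2, -5/4); meets CF at R = (-3/2, -1/2)
R = C + t·(F−C) with t = 1/2

t = 1/2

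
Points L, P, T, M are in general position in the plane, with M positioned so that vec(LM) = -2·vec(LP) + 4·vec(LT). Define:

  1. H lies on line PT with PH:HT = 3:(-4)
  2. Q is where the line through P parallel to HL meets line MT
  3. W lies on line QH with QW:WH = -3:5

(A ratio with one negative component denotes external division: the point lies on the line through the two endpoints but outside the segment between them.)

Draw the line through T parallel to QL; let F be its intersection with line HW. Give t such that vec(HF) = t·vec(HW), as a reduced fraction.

t = 4/9

Choose coordinates L = (0, 0), P = (1, 0), T = (0, 1), M = (-2, 4).
1. H lies on line PT with PH:HT = 3:(-4) ⇒ H = (4, -3)
2. Q is where the line through P parallel to HL meets line MT ⇒ Q = (1/3, 1/2)
3. W lies on line QH with QW:WH = -3:5 ⇒ W = (-31/6, 23/4)
through T parallel to QL: direction (-1/3, -1/2); meets HW at F = (-2/27, 8/9)
F = H + t·(W−H) with t = 4/9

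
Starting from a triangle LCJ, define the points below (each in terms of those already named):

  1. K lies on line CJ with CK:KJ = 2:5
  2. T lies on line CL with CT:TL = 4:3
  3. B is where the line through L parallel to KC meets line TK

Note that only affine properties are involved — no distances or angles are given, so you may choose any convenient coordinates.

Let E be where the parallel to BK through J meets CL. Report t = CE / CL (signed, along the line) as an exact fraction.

Choose coordinates L = (0, 0), C = (1, 0), J = (0, 1).
1. K lies on line CJ with CK:KJ = 2:5 ⇒ K = (5/7, 2/7)
2. T lies on line CL with CT:TL = 4:3 ⇒ T = (3/7, 0)
3. B is where the line through L parallel to KC meets line TK ⇒ B = (3/14, -3/14)
through J parallel to BK: direction (1/2, 1/2); meets CL at E = (-1, 0)
E = C + t·(L−C) with t = 2

t = 2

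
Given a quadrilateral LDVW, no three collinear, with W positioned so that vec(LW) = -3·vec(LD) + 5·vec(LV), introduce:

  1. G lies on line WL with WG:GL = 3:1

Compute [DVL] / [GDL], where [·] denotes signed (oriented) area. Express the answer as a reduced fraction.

Choose coordinates L = (0, 0), D = (1, 0), V = (0, 1), W = (-3, 5).
1. G lies on line WL with WG:GL = 3:1 ⇒ G = (-3/4, 5/4)
2·[DVL] = 1, 2·[GDL] = -5/4
[DVL]:[GDL] = 1:-5/4 = -4/5

[DVL]:[GDL] = -4/5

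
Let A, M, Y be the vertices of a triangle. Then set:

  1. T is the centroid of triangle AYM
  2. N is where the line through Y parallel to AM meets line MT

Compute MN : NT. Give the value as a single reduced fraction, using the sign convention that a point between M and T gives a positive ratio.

MN:NT = -3/2

Assign A = (0, 0), M = (1, 0), Y = (0, 1) — the answer is frame-independent, so this choice is without loss of generality.
1. T is the centroid of triangle AYM ⇒ T = (1/3, 1/3)
2. N is where the line through Y parallel to AM meets line MT ⇒ N = (-1, 1)
N = M + t·(T−M) with t = 3, so MN:NT = t:(1−t) = 3:-2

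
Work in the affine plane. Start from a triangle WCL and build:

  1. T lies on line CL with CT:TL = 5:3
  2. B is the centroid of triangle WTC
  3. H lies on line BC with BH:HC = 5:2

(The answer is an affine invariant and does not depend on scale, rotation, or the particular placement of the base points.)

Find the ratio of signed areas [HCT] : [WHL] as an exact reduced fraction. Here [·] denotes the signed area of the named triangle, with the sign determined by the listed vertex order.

[HCT]:[WHL] = 5/71

Choose coordinates W = (0, 0), C = (1, 0), L = (0, 1).
1. T lies on line CL with CT:TL = 5:3 ⇒ T = (3/8, 5/8)
2. B is the centroid of triangle WTC ⇒ B = (11/24, 5/24)
3. H lies on line BC with BH:HC = 5:2 ⇒ H = (71/84, 5/84)
2·[HCT] = 5/84, 2·[WHL] = 71/84
[HCT]:[WHL] = 5/84:71/84 = 5/71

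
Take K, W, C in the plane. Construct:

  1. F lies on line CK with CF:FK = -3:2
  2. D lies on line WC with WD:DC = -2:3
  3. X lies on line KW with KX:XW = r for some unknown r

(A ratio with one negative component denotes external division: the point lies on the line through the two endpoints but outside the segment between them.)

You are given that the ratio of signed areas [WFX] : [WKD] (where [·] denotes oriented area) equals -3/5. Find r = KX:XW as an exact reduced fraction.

r = 2/3

Choose coordinates K = (0, 0), W = (1, 0), C = (0, 1).
1. F lies on line CK with CF:FK = -3:2 ⇒ F = (0, -2)
2. D lies on line WC with WD:DC = -2:3 ⇒ D = (3, -2)
3. With KX:XW = r, write λ = r/(r+1) so X = K + λ·(W−K); X is affine-linear in λ
Every point depending on X is an affine combination of X and λ-independent points, so each such coordinate is linear in λ; the λ² term in each signed area is a multiple of (W−K)×(W−K) = 0, so 2·[WFX] and 2·[WKD] are each linear in λ. Evaluating at λ=0 and λ=1:
  2·[WFX] = 2·λ − 2,   2·[WKD] = 2
So [WFX]:[WKD] = (2·λ − 2) / (2). Setting this equal to -3/5:
  2·λ − 2 = -3/5·(2)  ⇒  λ = 2/5
Then r = λ/(1−λ) = (2/5)/(3/5) = 2/3. Check: with r = 2/3, X = (2/5, 0) and [WFX]:[WKD] = -3/5 as required.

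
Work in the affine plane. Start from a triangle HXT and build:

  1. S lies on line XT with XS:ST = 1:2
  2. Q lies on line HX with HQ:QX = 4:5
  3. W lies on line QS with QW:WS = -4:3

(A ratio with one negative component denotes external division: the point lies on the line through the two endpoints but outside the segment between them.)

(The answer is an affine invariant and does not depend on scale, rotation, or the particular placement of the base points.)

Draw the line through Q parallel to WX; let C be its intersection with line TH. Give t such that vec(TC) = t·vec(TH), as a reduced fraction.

Assign H = (0, 0), X = (1, 0), T = (0, 1) — the answer is frame-independent, so this choice is without loss of generality.
1. S lies on line XT with XS:ST = 1:2 ⇒ S = (2/3, 1/3)
2. Q lies on line HX with HQ:QX = 4:5 ⇒ Q = (4/9, 0)
3. W lies on line QS with QW:WS = -4:3 ⇒ W = (4/3, 4/3)
through Q parallel to WX: direction (-1/3, -4/3); meets TH at C = (0, -16/9)
C = T + t·(H−T) with t = 25/9

t = 25/9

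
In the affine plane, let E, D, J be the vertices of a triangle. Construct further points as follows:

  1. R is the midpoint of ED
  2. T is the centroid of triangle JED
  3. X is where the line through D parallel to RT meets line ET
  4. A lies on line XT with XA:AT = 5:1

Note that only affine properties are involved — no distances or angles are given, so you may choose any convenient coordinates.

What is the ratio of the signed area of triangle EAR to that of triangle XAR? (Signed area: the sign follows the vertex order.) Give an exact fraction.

Work in coordinates with E = (0, 0), D = (1, 0), J = (0, 1).
1. R is the midpoint of ED ⇒ R = (1/2, 0)
2. T is the centroid of triangle JED ⇒ T = (1/3, 1/3)
3. X is where the line through D parallel to RT meets line ET ⇒ X = (2/3, 2/3)
4. A lies on line XT with XA:AT = 5:1 ⇒ A = (7/18, 7/18)
2·[EAR] = -7/36, 2·[XAR] = 5/36
[EAR]:[XAR] = -7/36:5/36 = -7/5

[EAR]:[XAR] = -7/5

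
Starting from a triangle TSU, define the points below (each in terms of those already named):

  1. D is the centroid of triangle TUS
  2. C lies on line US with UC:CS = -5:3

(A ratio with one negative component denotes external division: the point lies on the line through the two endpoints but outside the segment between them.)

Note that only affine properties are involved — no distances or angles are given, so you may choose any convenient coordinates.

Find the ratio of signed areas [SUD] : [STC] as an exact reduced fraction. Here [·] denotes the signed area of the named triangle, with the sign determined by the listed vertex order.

[SUD]:[STC] = 2/9

Set T = (0, 0), S = (1, 0), U = (0, 1); any affine frame gives the same invariant.
1. D is the centroid of triangle TUS ⇒ D = (1/3, 1/3)
2. C lies on line US with UC:CS = -5:3 ⇒ C = (5/2, -3/2)
2·[SUD] = 1/3, 2·[STC] = 3/2
[SUD]:[STC] = 1/3:3/2 = 2/9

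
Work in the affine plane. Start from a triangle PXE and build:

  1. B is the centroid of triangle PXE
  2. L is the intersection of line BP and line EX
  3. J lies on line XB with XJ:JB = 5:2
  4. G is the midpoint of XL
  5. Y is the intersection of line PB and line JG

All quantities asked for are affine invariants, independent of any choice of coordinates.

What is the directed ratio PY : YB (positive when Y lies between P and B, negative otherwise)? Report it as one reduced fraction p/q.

PY:YB = 2

Set P = (0, 0), X = (1, 0), E = (0, 1); any affine frame gives the same invariant.
1. B is the centroid of triangle PXE ⇒ B = (1/3, 1/3)
2. L is the intersection of line BP and line EX ⇒ L = (1/2, 1/2)
3. J lies on line XB with XJ:JB = 5:2 ⇒ J = (11/21, 5/21)
4. G is the midpoint of XL ⇒ G = (3/4, 1/4)
5. Y is the intersection of line PB and line JG ⇒ Y = (2/9, 2/9)
Y = P + t·(B−P) with t = 2/3, so PY:YB = t:(1−t) = 2/3:1/3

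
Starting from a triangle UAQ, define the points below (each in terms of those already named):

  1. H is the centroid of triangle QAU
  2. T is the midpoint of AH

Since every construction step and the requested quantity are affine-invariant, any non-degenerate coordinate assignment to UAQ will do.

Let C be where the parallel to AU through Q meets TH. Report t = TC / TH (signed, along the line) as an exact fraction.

t = 5

Work in coordinates with U = (0, 0), A = (1, 0), Q = (0, 1).
1. H is the centroid of triangle QAU ⇒ H = (1/3, 1/3)
2. T is the midpoint of AH ⇒ T = (2/3, 1/6)
through Q parallel to AU: direction (-1, 0); meets TH at C = (-1, 1)
C = T + t·(H−T) with t = 5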